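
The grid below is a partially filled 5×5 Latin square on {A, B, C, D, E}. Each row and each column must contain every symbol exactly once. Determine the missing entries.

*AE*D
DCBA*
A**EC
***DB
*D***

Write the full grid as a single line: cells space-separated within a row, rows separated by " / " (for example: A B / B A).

B A E C D / D C B A E / A B D E C / C E A D B / E D C B A

(r2,c5): row 2 has {A,B,C,D}; column 5 has {B,C,D}, so it must be E.
(r3,c2): row 3 has {A,C,E}; column 2 has {A,C,D}, so it must be B.
(r3,c3): row 3 has {A,B,C,E}; column 3 has {B,E}, so it must be D.
(r4,c2): row 4 has {B,D}; column 2 has {A,B,C,D}, so it must be E.
(r5,c5): row 5 has {D}; column 5 has {B,C,D,E}, so it must be A.
(r4,c1): row 4 has {B,D,E}; column 1 has {A,D}, so it must be C.
(r4,c3): row 4 has {B,C,D,E}; column 3 has {B,D,E}, so it must be A.
(r5,c3): row 5 has {A,D}; column 3 has {A,B,D,E}, so it must be C.
(r5,c4): row 5 has {A,C,D}; column 4 has {A,D,E}, so it must be B.
(r1,c1): row 1 has {A,D,E}; column 1 has {A,C,D}, so it must be B.
(r1,c4): row 1 has {A,B,D,E}; column 4 has {A,B,D,E}, so it must be C.
(r5,c1): row 5 has {A,B,C,D}; column 1 has {A,B,C,D}, so it must be E.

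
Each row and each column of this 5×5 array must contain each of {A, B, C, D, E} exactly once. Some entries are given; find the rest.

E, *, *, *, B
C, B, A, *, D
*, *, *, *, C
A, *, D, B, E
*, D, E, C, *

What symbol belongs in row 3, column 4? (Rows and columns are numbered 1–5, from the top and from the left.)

A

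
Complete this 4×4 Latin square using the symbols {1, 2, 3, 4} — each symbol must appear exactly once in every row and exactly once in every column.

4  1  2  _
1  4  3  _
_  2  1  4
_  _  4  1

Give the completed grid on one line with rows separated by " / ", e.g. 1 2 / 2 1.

(r1,c4) = 3
(r2,c4) = 2
(r3,c1) = 3
(r4,c1) = 2
(r4,c2) = 3

4 1 2 3 / 1 4 3 2 / 3 2 1 4 / 2 3 4 1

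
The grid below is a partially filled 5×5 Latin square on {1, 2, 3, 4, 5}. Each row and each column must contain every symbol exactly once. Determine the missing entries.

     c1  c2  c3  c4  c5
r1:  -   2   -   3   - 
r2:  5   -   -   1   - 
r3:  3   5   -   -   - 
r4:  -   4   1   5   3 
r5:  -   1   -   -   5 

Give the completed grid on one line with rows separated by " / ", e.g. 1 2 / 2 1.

At row 2, column 2: row 2 has {1,5}; column 2 has {1,2,4,5}; that leaves 3.
At row 4, column 1: row 4 has {1,3,4,5}; column 1 has {3,5}; that leaves 2.
At row 5, column 1: row 5 has {1,5}; column 1 has {2,3,5}; that leaves 4.
At row 5, column 4: row 5 has {1,4,5}; column 4 has {1,3,5}; that leaves 2.
At row 1, column 1: row 1 has {2,3}; column 1 has {2,3,4,5}; that leaves 1.
At row 1, column 5: row 1 has {1,2,3}; column 5 has {3,5}; that leaves 4.
At row 2, column 5: row 2 has {1,3,5}; column 5 has {3,4,5}; that leaves 2.
At row 3, column 4: row 3 has {3,5}; column 4 has {1,2,3,5}; that leaves 4.
At row 3, column 5: row 3 has {3,4,5}; column 5 has {2,3,4,5}; that leaves 1.
At row 5, column 3: row 5 has {1,2,4,5}; column 3 has {1}; that leaves 3.
At row 1, column 3: row 1 has {1,2,3,4}; column 3 has {1,3}; that leaves 5.
At row 2, column 3: row 2 has {1,2,3,5}; column 3 has {1,3,5}; that leaves 4.
At row 3, column 3: row 3 has {1,3,4,5}; column 3 has {1,3,4,5}; that leaves 2.

1 2 5 3 4 / 5 3 4 1 2 / 3 5 2 4 1 / 2 4 1 5 3 / 4 1 3 2 5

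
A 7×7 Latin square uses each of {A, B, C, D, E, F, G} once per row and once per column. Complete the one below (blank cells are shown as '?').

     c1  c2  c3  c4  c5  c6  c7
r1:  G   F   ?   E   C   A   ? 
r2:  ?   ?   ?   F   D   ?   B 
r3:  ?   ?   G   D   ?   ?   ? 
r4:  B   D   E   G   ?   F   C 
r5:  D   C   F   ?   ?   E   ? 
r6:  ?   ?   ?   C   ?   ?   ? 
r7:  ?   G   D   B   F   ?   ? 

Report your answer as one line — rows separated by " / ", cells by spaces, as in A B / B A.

G F B E C A D / A E C F D G B / C A G D E B F / B D E G A F C / D C F A B E G / F B A C G D E / E G D B F C A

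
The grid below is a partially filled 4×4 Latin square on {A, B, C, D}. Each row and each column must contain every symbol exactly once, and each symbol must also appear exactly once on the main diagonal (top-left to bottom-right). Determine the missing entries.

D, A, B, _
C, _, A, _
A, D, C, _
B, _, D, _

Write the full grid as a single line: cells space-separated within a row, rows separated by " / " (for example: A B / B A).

(r1,c4): row 1 has {A,B,D}; column 4 is empty so far, so it must be C.
(r2,c2): row 2 has {A,C}; column 2 has {A,D}; the diagonal has {C,D}, so it must be B.
(r2,c4): row 2 has {A,B,C}; column 4 has {C}, so it must be D.
(r3,c4): row 3 has {A,C,D}; column 4 has {C,D}, so it must be B.
(r4,c2): row 4 has {B,D}; column 2 has {A,B,D}, so it must be C.
(r4,c4): row 4 has {B,C,D}; column 4 has {B,C,D}; the diagonal has {B,C,D}, so it must be A.

D A B C / C B A D / A D C B / B C D A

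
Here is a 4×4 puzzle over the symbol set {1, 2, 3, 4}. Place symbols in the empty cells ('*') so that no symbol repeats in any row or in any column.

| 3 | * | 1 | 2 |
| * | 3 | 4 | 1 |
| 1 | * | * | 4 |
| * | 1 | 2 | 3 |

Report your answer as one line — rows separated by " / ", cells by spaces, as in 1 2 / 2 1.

row 1 has {1,2,3}; column 2 has {1,3} — only 4 is left for (r1,c2).
row 2 has {1,3,4}; column 1 has {1,3} — only 2 is left for (r2,c1).
row 3 has {1,4}; column 2 has {1,3,4} — only 2 is left for (r3,c2).
row 3 has {1,2,4}; column 3 has {1,2,4} — only 3 is left for (r3,c3).
row 4 has {1,2,3}; column 1 has {1,2,3} — only 4 is left for (r4,c1).

3 4 1 2 / 2 3 4 1 / 1 2 3 4 / 4 1 2 3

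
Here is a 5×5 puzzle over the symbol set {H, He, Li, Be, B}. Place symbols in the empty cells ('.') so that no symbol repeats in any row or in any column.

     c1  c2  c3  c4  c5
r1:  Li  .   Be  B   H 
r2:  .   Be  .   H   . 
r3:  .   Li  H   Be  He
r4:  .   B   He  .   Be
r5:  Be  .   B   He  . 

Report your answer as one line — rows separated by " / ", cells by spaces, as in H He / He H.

At row 1, column 2: row 1 has {H,Li,Be,B}; column 2 has {Li,Be,B}; that leaves He.
At row 2, column 3: row 2 has {H,Be}; column 3 has {H,He,Be,B}; that leaves Li.
At row 2, column 5: row 2 has {H,Li,Be}; column 5 has {H,He,Be}; that leaves B.
At row 3, column 1: row 3 has {H,He,Li,Be}; column 1 has {Li,Be}; that leaves B.
At row 4, column 1: row 4 has {He,Be,B}; column 1 has {Li,Be,B}; that leaves H.
At row 4, column 4: row 4 has {H,He,Be,B}; column 4 has {H,He,Be,B}; that leaves Li.
At row 5, column 2: row 5 has {He,Be,B}; column 2 has {He,Li,Be,B}; that leaves H.
At row 5, column 5: row 5 has {H,He,Be,B}; column 5 has {H,He,Be,B}; that leaves Li.
At row 2, column 1: row 2 has {H,Li,Be,B}; column 1 has {H,Li,Be,B}; that leaves He.

Li He Be B H / He Be Li H B / B Li H Be He / H B He Li Be / Be H B He Li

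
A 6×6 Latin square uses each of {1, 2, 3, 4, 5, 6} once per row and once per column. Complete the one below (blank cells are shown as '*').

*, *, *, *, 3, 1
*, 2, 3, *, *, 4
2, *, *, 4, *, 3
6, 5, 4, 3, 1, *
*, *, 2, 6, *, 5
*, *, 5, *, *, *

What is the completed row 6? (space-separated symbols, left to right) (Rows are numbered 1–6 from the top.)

4 3 5 1 2 6

(r1,c3) = 6
(r3,c3) = 1
(r4,c6) = 2
(r5,c5) = 4
(r6,c6) = 6
(r1,c2) = 4
(r3,c2) = 6
(r3,c5) = 5
(r6,c5) = 2
(r1,c1) = 5
(r1,c4) = 2
(r2,c1) = 1
(r2,c4) = 5
(r2,c5) = 6
(r5,c1) = 3
(r5,c2) = 1
(r6,c1) = 4
(r6,c2) = 3
(r6,c4) = 1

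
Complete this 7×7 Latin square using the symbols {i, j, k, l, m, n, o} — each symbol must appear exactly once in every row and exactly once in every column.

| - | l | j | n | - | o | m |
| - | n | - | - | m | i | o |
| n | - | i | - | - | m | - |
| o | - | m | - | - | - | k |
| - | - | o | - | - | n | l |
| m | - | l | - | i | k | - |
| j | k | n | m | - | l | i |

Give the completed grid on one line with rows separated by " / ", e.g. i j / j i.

(r1,c5): row 1 has {j,l,m,n,o}; column 5 has {i,m}, so it must be k.
(r2,c3): row 2 has {i,m,n,o}; column 3 has {i,j,l,m,n,o}, so it must be k.
(r3,c7): row 3 has {i,m,n}; column 7 has {i,k,l,m,o}, so it must be j.
(r4,c6): row 4 has {k,m,o}; column 6 has {i,k,l,m,n,o}, so it must be j.
(r5,c5): row 5 has {l,n,o}; column 5 has {i,k,m}, so it must be j.
(r6,c7): row 6 has {i,k,l,m}; column 7 has {i,j,k,l,m,o}, so it must be n.
(r7,c5): row 7 has {i,j,k,l,m,n}; column 5 has {i,j,k,m}, so it must be o.
(r1,c1): row 1 has {j,k,l,m,n,o}; column 1 has {j,m,n,o}, so it must be i.
(r2,c1): row 2 has {i,k,m,n,o}; column 1 has {i,j,m,n,o}, so it must be l.
(r2,c4): row 2 has {i,k,l,m,n,o}; column 4 has {m,n}, so it must be j.
(r3,c2): row 3 has {i,j,m,n}; column 2 has {k,l,n}, so it must be o.
(r3,c5): row 3 has {i,j,m,n,o}; column 5 has {i,j,k,m,o}, so it must be l.
(r4,c2): row 4 has {j,k,m,o}; column 2 has {k,l,n,o}, so it must be i.
(r4,c4): row 4 has {i,j,k,m,o}; column 4 has {j,m,n}, so it must be l.
(r4,c5): row 4 has {i,j,k,l,m,o}; column 5 has {i,j,k,l,m,o}, so it must be n.
(r5,c1): row 5 has {j,l,n,o}; column 1 has {i,j,l,m,n,o}, so it must be k.
(r5,c2): row 5 has {j,k,l,n,o}; column 2 has {i,k,l,n,o}, so it must be m.
(r5,c4): row 5 has {j,k,l,m,n,o}; column 4 has {j,l,m,n}, so it must be i.
(r6,c2): row 6 has {i,k,l,m,n}; column 2 has {i,k,l,m,n,o}, so it must be j.
(r6,c4): row 6 has {i,j,k,l,m,n}; column 4 has {i,j,l,m,n}, so it must be o.
(r3,c4): row 3 has {i,j,l,m,n,o}; column 4 has {i,j,l,m,n,o}, so it must be k.

i l j n k o m / l n k j m i o / n o i k l m j / o i m l n j k / k m o i j n l / m j l o i k n / j k n m o l i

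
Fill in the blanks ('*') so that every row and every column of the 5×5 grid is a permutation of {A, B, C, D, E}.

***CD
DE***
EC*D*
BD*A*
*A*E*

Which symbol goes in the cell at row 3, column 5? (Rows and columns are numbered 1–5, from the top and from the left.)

A

Cell (r1,c1): row 1 has {C,D}; column 1 has {B,D,E} → A.
Cell (r1,c2): row 1 has {A,C,D}; column 2 has {A,C,D,E} → B.
Cell (r1,c3): row 1 has {A,B,C,D}; column 3 is empty so far → E.
Cell (r2,c4): row 2 has {D,E}; column 4 has {A,C,D,E} → B.
Cell (r4,c3): row 4 has {A,B,D}; column 3 has {E} → C.
Cell (r4,c5): row 4 has {A,B,C,D}; column 5 has {D} → E.
Cell (r5,c1): row 5 has {A,E}; column 1 has {A,B,D,E} → C.
Cell (r5,c5): row 5 has {A,C,E}; column 5 has {D,E} → B.
Cell (r2,c3): row 2 has {B,D,E}; column 3 has {C,E} → A.
Cell (r2,c5): row 2 has {A,B,D,E}; column 5 has {B,D,E} → C.
Cell (r3,c3): row 3 has {C,D,E}; column 3 has {A,C,E} → B.
Cell (r3,c5): row 3 has {B,C,D,E}; column 5 has {B,C,D,E} → A.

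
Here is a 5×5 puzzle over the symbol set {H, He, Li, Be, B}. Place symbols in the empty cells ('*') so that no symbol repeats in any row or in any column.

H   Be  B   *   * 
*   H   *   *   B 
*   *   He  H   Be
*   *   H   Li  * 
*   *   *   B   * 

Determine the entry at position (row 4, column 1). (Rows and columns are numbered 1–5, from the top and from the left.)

(r1,c4) = He
(r1,c5) = Li
(r2,c4) = Be
(r4,c5) = He
(r5,c5) = H
(r2,c3) = Li
(r4,c2) = B
(r5,c3) = Be
(r2,c1) = He
(r3,c2) = Li
(r4,c1) = Be

Be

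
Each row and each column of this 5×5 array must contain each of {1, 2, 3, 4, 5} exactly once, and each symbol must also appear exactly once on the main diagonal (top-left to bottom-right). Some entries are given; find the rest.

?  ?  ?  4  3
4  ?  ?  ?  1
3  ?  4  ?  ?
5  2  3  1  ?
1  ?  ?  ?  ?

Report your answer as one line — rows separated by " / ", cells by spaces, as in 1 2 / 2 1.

At row 1, column 1: row 1 has {3,4}; column 1 has {1,3,4,5}; the diagonal has {1,4}; that leaves 2.
At row 4, column 5: row 4 has {1,2,3,5}; column 5 has {1,3}; that leaves 4.
At row 5, column 5: row 5 has {1}; column 5 has {1,3,4}; the diagonal has {1,2,4}; that leaves 5.
At row 2, column 2: row 2 has {1,4}; column 2 has {2}; the diagonal has {1,2,4,5}; that leaves 3.
At row 3, column 5: row 3 has {3,4}; column 5 has {1,3,4,5}; that leaves 2.
At row 5, column 2: row 5 has {1,5}; column 2 has {2,3}; that leaves 4.
At row 5, column 3: row 5 has {1,4,5}; column 3 has {3,4}; that leaves 2.
At row 5, column 4: row 5 has {1,2,4,5}; column 4 has {1,4}; that leaves 3.
At row 2, column 3: row 2 has {1,3,4}; column 3 has {2,3,4}; that leaves 5.
At row 2, column 4: row 2 has {1,3,4,5}; column 4 has {1,3,4}; that leaves 2.
At row 3, column 4: row 3 has {2,3,4}; column 4 has {1,2,3,4}; that leaves 5.
At row 1, column 3: row 1 has {2,3,4}; column 3 has {2,3,4,5}; that leaves 1.
At row 3, column 2: row 3 has {2,3,4,5}; column 2 has {2,3,4}; that leaves 1.
At row 1, column 2: row 1 has {1,2,3,4}; column 2 has {1,2,3,4}; that leaves 5.

2 5 1 4 3 / 4 3 5 2 1 / 3 1 4 5 2 / 5 2 3 1 4 / 1 4 2 3 5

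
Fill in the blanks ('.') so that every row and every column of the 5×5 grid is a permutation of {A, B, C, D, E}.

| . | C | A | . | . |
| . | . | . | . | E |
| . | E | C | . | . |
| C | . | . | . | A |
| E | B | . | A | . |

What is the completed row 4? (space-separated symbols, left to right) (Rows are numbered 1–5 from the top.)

C D E B A

(r4,c2) = D
(r5,c3) = D
(r5,c5) = C
(r2,c2) = A
(r2,c3) = B
(r4,c3) = E
(r4,c4) = B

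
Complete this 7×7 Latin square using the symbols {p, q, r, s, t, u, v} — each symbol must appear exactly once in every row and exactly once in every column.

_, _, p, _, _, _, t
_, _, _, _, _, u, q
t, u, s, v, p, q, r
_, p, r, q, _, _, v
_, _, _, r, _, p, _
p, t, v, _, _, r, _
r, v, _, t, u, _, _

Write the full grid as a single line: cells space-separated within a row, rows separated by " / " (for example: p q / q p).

q s p u r v t / s r t p v u q / t u s v p q r / u p r q s t v / v q u r t p s / p t v s q r u / r v q t u s p

At row 2, column 3: row 2 has {q,u}; column 3 has {p,r,s,v}; that leaves t.
At row 7, column 3: row 7 has {r,t,u,v}; column 3 has {p,r,s,t,v}; that leaves q.
At row 7, column 6: row 7 has {q,r,t,u,v}; column 6 has {p,q,r,u}; that leaves s.
At row 7, column 7: row 7 has {q,r,s,t,u,v}; column 7 has {q,r,t,v}; that leaves p.
At row 1, column 6: row 1 has {p,t}; column 6 has {p,q,r,s,u}; that leaves v.
At row 4, column 6: row 4 has {p,q,r,v}; column 6 has {p,q,r,s,u,v}; that leaves t.
At row 5, column 3: row 5 has {p,r}; column 3 has {p,q,r,s,t,v}; that leaves u.
At row 5, column 7: row 5 has {p,r,u}; column 7 has {p,q,r,t,v}; that leaves s.
At row 6, column 7: row 6 has {p,r,t,v}; column 7 has {p,q,r,s,t,v}; that leaves u.
At row 4, column 5: row 4 has {p,q,r,t,v}; column 5 has {p,u}; that leaves s.
At row 5, column 2: row 5 has {p,r,s,u}; column 2 has {p,t,u,v}; that leaves q.
At row 6, column 4: row 6 has {p,r,t,u,v}; column 4 has {q,r,t,v}; that leaves s.
At row 6, column 5: row 6 has {p,r,s,t,u,v}; column 5 has {p,s,u}; that leaves q.
At row 1, column 4: row 1 has {p,t,v}; column 4 has {q,r,s,t,v}; that leaves u.
At row 1, column 5: row 1 has {p,t,u,v}; column 5 has {p,q,s,u}; that leaves r.
At row 2, column 4: row 2 has {q,t,u}; column 4 has {q,r,s,t,u,v}; that leaves p.
At row 2, column 5: row 2 has {p,q,t,u}; column 5 has {p,q,r,s,u}; that leaves v.
At row 4, column 1: row 4 has {p,q,r,s,t,v}; column 1 has {p,r,t}; that leaves u.
At row 5, column 1: row 5 has {p,q,r,s,u}; column 1 has {p,r,t,u}; that leaves v.
At row 5, column 5: row 5 has {p,q,r,s,u,v}; column 5 has {p,q,r,s,u,v}; that leaves t.
At row 1, column 2: row 1 has {p,r,t,u,v}; column 2 has {p,q,t,u,v}; that leaves s.
At row 2, column 1: row 2 has {p,q,t,u,v}; column 1 has {p,r,t,u,v}; that leaves s.
At row 2, column 2: row 2 has {p,q,s,t,u,v}; column 2 has {p,q,s,t,u,v}; that leaves r.
At row 1, column 1: row 1 has {p,r,s,t,u,v}; column 1 has {p,r,s,t,u,v}; that leaves q.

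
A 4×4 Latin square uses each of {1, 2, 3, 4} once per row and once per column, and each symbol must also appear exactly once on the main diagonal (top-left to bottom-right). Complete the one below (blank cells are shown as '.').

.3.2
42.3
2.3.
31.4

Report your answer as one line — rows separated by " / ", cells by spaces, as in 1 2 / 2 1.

1 3 4 2 / 4 2 1 3 / 2 4 3 1 / 3 1 2 4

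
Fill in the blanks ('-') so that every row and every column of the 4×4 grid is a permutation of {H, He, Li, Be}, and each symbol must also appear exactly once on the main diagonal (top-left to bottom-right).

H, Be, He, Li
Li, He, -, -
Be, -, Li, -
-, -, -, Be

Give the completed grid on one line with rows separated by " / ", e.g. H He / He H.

H Be He Li / Li He Be H / Be H Li He / He Li H Be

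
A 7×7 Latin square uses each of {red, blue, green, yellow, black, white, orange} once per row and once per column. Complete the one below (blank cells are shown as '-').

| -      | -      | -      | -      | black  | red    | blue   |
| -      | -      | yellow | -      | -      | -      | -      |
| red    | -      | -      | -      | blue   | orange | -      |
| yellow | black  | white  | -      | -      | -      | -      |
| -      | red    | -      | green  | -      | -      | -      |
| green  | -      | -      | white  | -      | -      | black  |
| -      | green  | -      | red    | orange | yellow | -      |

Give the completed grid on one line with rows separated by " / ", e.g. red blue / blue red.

(r6,c6) = blue
(r7,c7) = white
(r4,c6) = green
(r4,c5) = red
(r4,c7) = orange
(r5,c7) = yellow
(r6,c5) = yellow
(r3,c7) = green
(r4,c4) = blue
(r5,c5) = white
(r5,c6) = black
(r6,c2) = orange
(r6,c3) = red
(r2,c5) = green
(r2,c6) = white
(r2,c7) = red
(r3,c3) = black
(r3,c4) = yellow
(r7,c3) = blue
(r1,c4) = orange
(r2,c2) = blue
(r2,c4) = black
(r3,c2) = white
(r5,c3) = orange
(r7,c1) = black
(r1,c1) = white
(r1,c2) = yellow
(r1,c3) = green
(r2,c1) = orange
(r5,c1) = blue

white yellow green orange black red blue / orange blue yellow black green white red / red white black yellow blue orange green / yellow black white blue red green orange / blue red orange green white black yellow / green orange red white yellow blue black / black green blue red orange yellow white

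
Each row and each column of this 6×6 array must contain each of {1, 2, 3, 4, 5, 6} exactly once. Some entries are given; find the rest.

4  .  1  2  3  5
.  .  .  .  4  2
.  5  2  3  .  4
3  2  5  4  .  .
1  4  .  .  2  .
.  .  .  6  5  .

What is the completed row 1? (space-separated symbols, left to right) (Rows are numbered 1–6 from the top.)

(r1,c2) = 6

4 6 1 2 3 5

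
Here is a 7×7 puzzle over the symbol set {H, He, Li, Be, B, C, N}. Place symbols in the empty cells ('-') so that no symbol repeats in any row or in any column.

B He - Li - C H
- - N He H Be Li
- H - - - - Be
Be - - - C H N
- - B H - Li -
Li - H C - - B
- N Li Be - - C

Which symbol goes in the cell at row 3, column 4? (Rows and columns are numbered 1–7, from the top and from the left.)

N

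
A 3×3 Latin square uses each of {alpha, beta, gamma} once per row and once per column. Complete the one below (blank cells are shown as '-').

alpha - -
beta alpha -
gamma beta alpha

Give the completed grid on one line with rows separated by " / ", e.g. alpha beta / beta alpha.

alpha gamma beta / beta alpha gamma / gamma beta alpha

(r1,c2) = gamma
(r1,c3) = beta
(r2,c3) = gamma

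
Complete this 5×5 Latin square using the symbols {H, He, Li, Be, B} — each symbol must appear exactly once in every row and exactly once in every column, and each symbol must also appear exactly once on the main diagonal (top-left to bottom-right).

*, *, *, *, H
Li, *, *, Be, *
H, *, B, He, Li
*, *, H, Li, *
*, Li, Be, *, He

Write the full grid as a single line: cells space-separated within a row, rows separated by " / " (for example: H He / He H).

Be He Li B H / Li H He Be B / H Be B He Li / He B H Li Be / B Li Be H He

(r1,c1) = Be
(r1,c4) = B
(r2,c2) = H
(r2,c3) = He
(r2,c5) = B
(r3,c2) = Be
(r4,c5) = Be
(r5,c1) = B
(r5,c4) = H
(r1,c2) = He
(r1,c3) = Li
(r4,c1) = He
(r4,c2) = B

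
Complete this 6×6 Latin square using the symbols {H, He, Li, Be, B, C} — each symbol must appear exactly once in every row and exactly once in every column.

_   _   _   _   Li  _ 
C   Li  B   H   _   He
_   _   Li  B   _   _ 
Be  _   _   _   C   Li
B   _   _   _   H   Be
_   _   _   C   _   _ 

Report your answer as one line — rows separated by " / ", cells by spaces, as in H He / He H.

He H C Be Li B / C Li B H Be He / H Be Li B He C / Be B H He C Li / B C He Li H Be / Li He Be C B H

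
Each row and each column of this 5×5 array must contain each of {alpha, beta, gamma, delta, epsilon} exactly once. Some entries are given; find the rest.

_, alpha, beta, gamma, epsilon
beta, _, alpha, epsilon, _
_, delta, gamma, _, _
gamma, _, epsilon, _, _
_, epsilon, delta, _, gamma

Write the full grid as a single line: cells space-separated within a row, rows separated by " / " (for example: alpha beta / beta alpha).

(r1,c1): row 1 has {alpha,beta,gamma,epsilon}; column 1 has {beta,gamma}, so it must be delta.
(r2,c2): row 2 has {alpha,beta,epsilon}; column 2 has {alpha,delta,epsilon}, so it must be gamma.
(r2,c5): row 2 has {alpha,beta,gamma,epsilon}; column 5 has {gamma,epsilon}, so it must be delta.
(r4,c2): row 4 has {gamma,epsilon}; column 2 has {alpha,gamma,delta,epsilon}, so it must be beta.
(r4,c5): row 4 has {beta,gamma,epsilon}; column 5 has {gamma,delta,epsilon}, so it must be alpha.
(r5,c1): row 5 has {gamma,delta,epsilon}; column 1 has {beta,gamma,delta}, so it must be alpha.
(r5,c4): row 5 has {alpha,gamma,delta,epsilon}; column 4 has {gamma,epsilon}, so it must be beta.
(r3,c1): row 3 has {gamma,delta}; column 1 has {alpha,beta,gamma,delta}, so it must be epsilon.
(r3,c4): row 3 has {gamma,delta,epsilon}; column 4 has {beta,gamma,epsilon}, so it must be alpha.
(r3,c5): row 3 has {alpha,gamma,delta,epsilon}; column 5 has {alpha,gamma,delta,epsilon}, so it must be beta.
(r4,c4): row 4 has {alpha,beta,gamma,epsilon}; column 4 has {alpha,beta,gamma,epsilon}, so it must be delta.

delta alpha beta gamma epsilon / beta gamma alpha epsilon delta / epsilon delta gamma alpha beta / gamma beta epsilon delta alpha / alpha epsilon delta beta gamma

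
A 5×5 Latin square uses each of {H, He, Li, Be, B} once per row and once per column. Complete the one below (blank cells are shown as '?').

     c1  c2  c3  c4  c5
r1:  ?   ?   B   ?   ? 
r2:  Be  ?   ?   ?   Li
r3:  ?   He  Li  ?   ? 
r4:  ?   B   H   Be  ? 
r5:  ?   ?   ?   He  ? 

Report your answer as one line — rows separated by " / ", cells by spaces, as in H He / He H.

(r2,c2) = H
(r2,c3) = He
(r2,c4) = B
(r3,c4) = H
(r4,c5) = He
(r5,c3) = Be
(r1,c4) = Li
(r3,c1) = B
(r3,c5) = Be
(r4,c1) = Li
(r5,c1) = H
(r5,c2) = Li
(r5,c5) = B
(r1,c1) = He
(r1,c2) = Be
(r1,c5) = H

He Be B Li H / Be H He B Li / B He Li H Be / Li B H Be He / H Li Be He B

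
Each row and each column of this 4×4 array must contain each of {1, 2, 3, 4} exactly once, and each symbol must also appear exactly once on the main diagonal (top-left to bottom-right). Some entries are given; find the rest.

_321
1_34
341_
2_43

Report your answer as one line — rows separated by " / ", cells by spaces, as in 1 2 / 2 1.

At row 1, column 1: row 1 has {1,2,3}; column 1 has {1,2,3}; the diagonal has {1,3}; that leaves 4.
At row 2, column 2: row 2 has {1,3,4}; column 2 has {3,4}; the diagonal has {1,3,4}; that leaves 2.
At row 3, column 4: row 3 has {1,3,4}; column 4 has {1,3,4}; that leaves 2.
At row 4, column 2: row 4 has {2,3,4}; column 2 has {2,3,4}; that leaves 1.

4 3 2 1 / 1 2 3 4 / 3 4 1 2 / 2 1 4 3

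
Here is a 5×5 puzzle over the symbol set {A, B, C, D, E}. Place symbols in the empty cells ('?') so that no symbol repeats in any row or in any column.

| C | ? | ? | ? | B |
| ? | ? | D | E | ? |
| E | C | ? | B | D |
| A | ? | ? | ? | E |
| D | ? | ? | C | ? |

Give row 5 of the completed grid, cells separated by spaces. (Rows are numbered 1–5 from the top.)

D E B C A

(r2,c1) = B
(r2,c2) = A
(r2,c5) = C
(r3,c3) = A
(r4,c4) = D
(r5,c5) = A
(r1,c3) = E
(r1,c4) = A
(r4,c2) = B
(r4,c3) = C
(r5,c2) = E
(r5,c3) = B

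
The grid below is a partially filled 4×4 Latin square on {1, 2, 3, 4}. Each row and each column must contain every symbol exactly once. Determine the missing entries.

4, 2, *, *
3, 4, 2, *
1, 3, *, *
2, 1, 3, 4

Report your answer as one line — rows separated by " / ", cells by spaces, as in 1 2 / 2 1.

4 2 1 3 / 3 4 2 1 / 1 3 4 2 / 2 1 3 4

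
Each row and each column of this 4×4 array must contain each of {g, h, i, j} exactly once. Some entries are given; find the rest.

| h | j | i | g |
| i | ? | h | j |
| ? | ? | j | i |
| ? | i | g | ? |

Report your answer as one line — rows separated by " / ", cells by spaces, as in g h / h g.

h j i g / i g h j / g h j i / j i g h

(r2,c2) = g
(r3,c1) = g
(r3,c2) = h
(r4,c1) = j
(r4,c4) = h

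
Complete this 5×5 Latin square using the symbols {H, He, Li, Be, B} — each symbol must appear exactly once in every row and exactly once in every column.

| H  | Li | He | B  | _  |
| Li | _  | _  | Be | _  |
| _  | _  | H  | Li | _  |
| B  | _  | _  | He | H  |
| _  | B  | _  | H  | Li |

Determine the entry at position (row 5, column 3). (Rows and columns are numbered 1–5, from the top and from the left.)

Be

(r1,c5) = Be
(r2,c3) = B
(r2,c5) = He
(r3,c5) = B
(r4,c2) = Be
(r4,c3) = Li
(r5,c3) = Be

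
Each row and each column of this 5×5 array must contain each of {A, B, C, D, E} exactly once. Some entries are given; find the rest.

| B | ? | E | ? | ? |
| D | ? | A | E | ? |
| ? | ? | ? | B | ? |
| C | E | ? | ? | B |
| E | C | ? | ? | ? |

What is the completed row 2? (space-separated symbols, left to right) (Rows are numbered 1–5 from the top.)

D B A E C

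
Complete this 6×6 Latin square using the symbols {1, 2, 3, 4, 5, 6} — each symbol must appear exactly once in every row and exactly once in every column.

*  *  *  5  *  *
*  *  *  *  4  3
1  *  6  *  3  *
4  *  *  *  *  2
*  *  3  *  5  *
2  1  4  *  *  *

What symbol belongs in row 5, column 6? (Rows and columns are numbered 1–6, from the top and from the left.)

1

(r5,c1) = 6
(r6,c5) = 6
(r6,c6) = 5
(r1,c1) = 3
(r2,c1) = 5
(r3,c6) = 4
(r4,c5) = 1
(r5,c6) = 1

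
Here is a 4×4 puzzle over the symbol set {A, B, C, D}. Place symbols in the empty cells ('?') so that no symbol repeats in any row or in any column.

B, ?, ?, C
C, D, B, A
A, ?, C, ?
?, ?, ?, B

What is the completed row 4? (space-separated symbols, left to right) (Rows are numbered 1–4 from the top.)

D C A B

(r1,c2) = A
(r1,c3) = D
(r3,c2) = B
(r3,c4) = D
(r4,c1) = D
(r4,c2) = C
(r4,c3) = A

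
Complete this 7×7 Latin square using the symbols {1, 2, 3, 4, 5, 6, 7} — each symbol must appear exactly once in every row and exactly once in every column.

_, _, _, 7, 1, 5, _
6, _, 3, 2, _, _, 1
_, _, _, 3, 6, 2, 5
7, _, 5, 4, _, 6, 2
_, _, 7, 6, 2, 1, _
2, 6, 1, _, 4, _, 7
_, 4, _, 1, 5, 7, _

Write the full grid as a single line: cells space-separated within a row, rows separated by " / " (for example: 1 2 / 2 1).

4 2 6 7 1 5 3 / 6 5 3 2 7 4 1 / 1 7 4 3 6 2 5 / 7 1 5 4 3 6 2 / 5 3 7 6 2 1 4 / 2 6 1 5 4 3 7 / 3 4 2 1 5 7 6

(r2,c5) = 7
(r2,c6) = 4
(r3,c3) = 4
(r4,c5) = 3
(r6,c4) = 5
(r6,c6) = 3
(r7,c1) = 3
(r7,c7) = 6
(r1,c1) = 4
(r1,c7) = 3
(r2,c2) = 5
(r3,c1) = 1
(r3,c2) = 7
(r4,c2) = 1
(r5,c1) = 5
(r5,c2) = 3
(r5,c7) = 4
(r7,c3) = 2
(r1,c2) = 2
(r1,c3) = 6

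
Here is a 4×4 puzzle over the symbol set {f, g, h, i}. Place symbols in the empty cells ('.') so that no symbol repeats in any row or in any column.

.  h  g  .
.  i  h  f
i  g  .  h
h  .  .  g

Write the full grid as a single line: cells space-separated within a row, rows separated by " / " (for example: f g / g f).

f h g i / g i h f / i g f h / h f i g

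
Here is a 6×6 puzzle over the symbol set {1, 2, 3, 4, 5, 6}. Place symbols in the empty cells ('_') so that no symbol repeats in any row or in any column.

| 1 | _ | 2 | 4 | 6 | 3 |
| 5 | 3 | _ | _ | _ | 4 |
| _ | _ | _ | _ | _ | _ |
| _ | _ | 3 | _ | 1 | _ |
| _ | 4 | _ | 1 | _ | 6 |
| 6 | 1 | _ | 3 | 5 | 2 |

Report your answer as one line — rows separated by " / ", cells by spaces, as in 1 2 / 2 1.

1 5 2 4 6 3 / 5 3 1 6 2 4 / 3 2 6 5 4 1 / 4 6 3 2 1 5 / 2 4 5 1 3 6 / 6 1 4 3 5 2

row 1 has {1,2,3,4,6}; column 2 has {1,3,4} — only 5 is left for (r1,c2).
row 2 has {3,4,5}; column 5 has {1,5,6} — only 2 is left for (r2,c5).
row 4 has {1,3}; column 6 has {2,3,4,6} — only 5 is left for (r4,c6).
row 5 has {1,4,6}; column 3 has {2,3} — only 5 is left for (r5,c3).
row 5 has {1,4,5,6}; column 5 has {1,2,5,6} — only 3 is left for (r5,c5).
row 6 has {1,2,3,5,6}; column 3 has {2,3,5} — only 4 is left for (r6,c3).
row 2 has {2,3,4,5}; column 4 has {1,3,4} — only 6 is left for (r2,c4).
row 3 is empty so far; column 5 has {1,2,3,5,6} — only 4 is left for (r3,c5).
row 3 has {4}; column 6 has {2,3,4,5,6} — only 1 is left for (r3,c6).
row 4 has {1,3,5}; column 4 has {1,3,4,6} — only 2 is left for (r4,c4).
row 5 has {1,3,4,5,6}; column 1 has {1,5,6} — only 2 is left for (r5,c1).
row 2 has {2,3,4,5,6}; column 3 has {2,3,4,5} — only 1 is left for (r2,c3).
row 3 has {1,4}; column 1 has {1,2,5,6} — only 3 is left for (r3,c1).
row 3 has {1,3,4}; column 3 has {1,2,3,4,5} — only 6 is left for (r3,c3).
row 3 has {1,3,4,6}; column 4 has {1,2,3,4,6} — only 5 is left for (r3,c4).
row 4 has {1,2,3,5}; column 1 has {1,2,3,5,6} — only 4 is left for (r4,c1).
row 4 has {1,2,3,4,5}; column 2 has {1,3,4,5} — only 6 is left for (r4,c2).
row 3 has {1,3,4,5,6}; column 2 has {1,3,4,5,6} — only 2 is left for (r3,c2).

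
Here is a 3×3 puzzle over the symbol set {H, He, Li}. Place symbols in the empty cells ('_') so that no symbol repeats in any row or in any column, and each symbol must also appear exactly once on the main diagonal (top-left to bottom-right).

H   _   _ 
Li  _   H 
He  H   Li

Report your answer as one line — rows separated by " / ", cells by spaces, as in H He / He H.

(r1,c3): row 1 has {H}; column 3 has {H,Li}, so it must be He.
(r2,c2): row 2 has {H,Li}; column 2 has {H}; the diagonal has {H,Li}, so it must be He.
(r1,c2): row 1 has {H,He}; column 2 has {H,He}, so it must be Li.

H Li He / Li He H / He H Li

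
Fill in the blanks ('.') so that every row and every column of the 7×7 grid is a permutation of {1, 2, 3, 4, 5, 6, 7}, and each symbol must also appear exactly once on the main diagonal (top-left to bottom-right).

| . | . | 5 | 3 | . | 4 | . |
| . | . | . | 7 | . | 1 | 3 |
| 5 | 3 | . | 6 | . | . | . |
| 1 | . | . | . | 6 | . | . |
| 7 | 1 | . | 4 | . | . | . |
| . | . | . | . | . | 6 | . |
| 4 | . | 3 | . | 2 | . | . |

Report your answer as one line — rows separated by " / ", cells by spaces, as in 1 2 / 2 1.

2 7 5 3 1 4 6 / 6 4 2 7 5 1 3 / 5 3 1 6 4 7 2 / 1 2 7 5 6 3 4 / 7 1 6 4 3 2 5 / 3 5 4 2 7 6 1 / 4 6 3 1 2 5 7

(r1,c1): row 1 has {3,4,5}; column 1 has {1,4,5,7}; the diagonal has {6}, so it must be 2.
(r2,c1): row 2 has {1,3,7}; column 1 has {1,2,4,5,7}, so it must be 6.
(r4,c4): row 4 has {1,6}; column 4 has {3,4,6,7}; the diagonal has {2,6}, so it must be 5.
(r5,c5): row 5 has {1,4,7}; column 5 has {2,6}; the diagonal has {2,5,6}, so it must be 3.
(r6,c1): row 6 has {6}; column 1 has {1,2,4,5,6,7}, so it must be 3.
(r7,c4): row 7 has {2,3,4}; column 4 has {3,4,5,6,7}, so it must be 1.
(r7,c7): row 7 has {1,2,3,4}; column 7 has {3}; the diagonal has {2,3,5,6}, so it must be 7.
(r2,c2): row 2 has {1,3,6,7}; column 2 has {1,3}; the diagonal has {2,3,5,6,7}, so it must be 4.
(r2,c3): row 2 has {1,3,4,6,7}; column 3 has {3,5}, so it must be 2.
(r2,c5): row 2 has {1,2,3,4,6,7}; column 5 has {2,3,6}, so it must be 5.
(r3,c3): row 3 has {3,5,6}; column 3 has {2,3,5}; the diagonal has {2,3,4,5,6,7}, so it must be 1.
(r5,c3): row 5 has {1,3,4,7}; column 3 has {1,2,3,5}, so it must be 6.
(r6,c4): row 6 has {3,6}; column 4 has {1,3,4,5,6,7}, so it must be 2.
(r7,c6): row 7 has {1,2,3,4,7}; column 6 has {1,4,6}, so it must be 5.
(r5,c6): row 5 has {1,3,4,6,7}; column 6 has {1,4,5,6}, so it must be 2.
(r5,c7): row 5 has {1,2,3,4,6,7}; column 7 has {3,7}, so it must be 5.
(r7,c2): row 7 has {1,2,3,4,5,7}; column 2 has {1,3,4}, so it must be 6.
(r1,c2): row 1 has {2,3,4,5}; column 2 has {1,3,4,6}, so it must be 7.
(r1,c5): row 1 has {2,3,4,5,7}; column 5 has {2,3,5,6}, so it must be 1.
(r1,c7): row 1 has {1,2,3,4,5,7}; column 7 has {3,5,7}, so it must be 6.
(r3,c6): row 3 has {1,3,5,6}; column 6 has {1,2,4,5,6}, so it must be 7.
(r4,c2): row 4 has {1,5,6}; column 2 has {1,3,4,6,7}, so it must be 2.
(r4,c6): row 4 has {1,2,5,6}; column 6 has {1,2,4,5,6,7}, so it must be 3.
(r4,c7): row 4 has {1,2,3,5,6}; column 7 has {3,5,6,7}, so it must be 4.
(r6,c2): row 6 has {2,3,6}; column 2 has {1,2,3,4,6,7}, so it must be 5.
(r6,c7): row 6 has {2,3,5,6}; column 7 has {3,4,5,6,7}, so it must be 1.
(r3,c5): row 3 has {1,3,5,6,7}; column 5 has {1,2,3,5,6}, so it must be 4.
(r3,c7): row 3 has {1,3,4,5,6,7}; column 7 has {1,3,4,5,6,7}, so it must be 2.
(r4,c3): row 4 has {1,2,3,4,5,6}; column 3 has {1,2,3,5,6}, so it must be 7.
(r6,c3): row 6 has {1,2,3,5,6}; column 3 has {1,2,3,5,6,7}, so it must be 4.
(r6,c5): row 6 has {1,2,3,4,5,6}; column 5 has {1,2,3,4,5,6}, so it must be 7.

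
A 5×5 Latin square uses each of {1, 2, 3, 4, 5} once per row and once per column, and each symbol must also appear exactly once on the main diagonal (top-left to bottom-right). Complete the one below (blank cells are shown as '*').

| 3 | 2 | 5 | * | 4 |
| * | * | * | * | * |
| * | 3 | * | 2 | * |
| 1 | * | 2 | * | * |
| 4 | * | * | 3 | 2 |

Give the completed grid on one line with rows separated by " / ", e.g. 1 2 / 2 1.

3 2 5 1 4 / 2 1 3 4 5 / 5 3 4 2 1 / 1 4 2 5 3 / 4 5 1 3 2

At row 1, column 4: row 1 has {2,3,4,5}; column 4 has {2,3}; that leaves 1.
At row 3, column 1: row 3 has {2,3}; column 1 has {1,3,4}; that leaves 5.
At row 3, column 5: row 3 has {2,3,5}; column 5 has {2,4}; that leaves 1.
At row 5, column 3: row 5 has {2,3,4}; column 3 has {2,5}; that leaves 1.
At row 2, column 1: row 2 is empty so far; column 1 has {1,3,4,5}; that leaves 2.
At row 3, column 3: row 3 has {1,2,3,5}; column 3 has {1,2,5}; the diagonal has {2,3}; that leaves 4.
At row 4, column 4: row 4 has {1,2}; column 4 has {1,2,3}; the diagonal has {2,3,4}; that leaves 5.
At row 4, column 5: row 4 has {1,2,5}; column 5 has {1,2,4}; that leaves 3.
At row 5, column 2: row 5 has {1,2,3,4}; column 2 has {2,3}; that leaves 5.
At row 2, column 2: row 2 has {2}; column 2 has {2,3,5}; the diagonal has {2,3,4,5}; that leaves 1.
At row 2, column 3: row 2 has {1,2}; column 3 has {1,2,4,5}; that leaves 3.
At row 2, column 4: row 2 has {1,2,3}; column 4 has {1,2,3,5}; that leaves 4.
At row 2, column 5: row 2 has {1,2,3,4}; column 5 has {1,2,3,4}; that leaves 5.
At row 4, column 2: row 4 has {1,2,3,5}; column 2 has {1,2,3,5}; that leaves 4.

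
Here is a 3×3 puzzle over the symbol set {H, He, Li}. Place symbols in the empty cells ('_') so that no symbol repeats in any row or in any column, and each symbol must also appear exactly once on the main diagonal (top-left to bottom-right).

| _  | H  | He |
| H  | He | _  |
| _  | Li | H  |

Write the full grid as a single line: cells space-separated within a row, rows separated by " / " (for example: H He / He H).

row 1 has {H,He}; column 1 has {H}; the diagonal has {H,He} — only Li is left for (r1,c1).
row 2 has {H,He}; column 3 has {H,He} — only Li is left for (r2,c3).
row 3 has {H,Li}; column 1 has {H,Li} — only He is left for (r3,c1).

Li H He / H He Li / He Li H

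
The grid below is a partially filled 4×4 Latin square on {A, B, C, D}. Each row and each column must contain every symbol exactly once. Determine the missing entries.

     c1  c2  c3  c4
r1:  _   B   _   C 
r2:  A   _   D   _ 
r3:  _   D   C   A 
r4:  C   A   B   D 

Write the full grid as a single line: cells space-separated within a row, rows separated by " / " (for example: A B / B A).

D B A C / A C D B / B D C A / C A B D

Cell (r1,c1): row 1 has {B,C}; column 1 has {A,C} → D.
Cell (r1,c3): row 1 has {B,C,D}; column 3 has {B,C,D} → A.
Cell (r2,c2): row 2 has {A,D}; column 2 has {A,B,D} → C.
Cell (r2,c4): row 2 has {A,C,D}; column 4 has {A,C,D} → B.
Cell (r3,c1): row 3 has {A,C,D}; column 1 has {A,C,D} → B.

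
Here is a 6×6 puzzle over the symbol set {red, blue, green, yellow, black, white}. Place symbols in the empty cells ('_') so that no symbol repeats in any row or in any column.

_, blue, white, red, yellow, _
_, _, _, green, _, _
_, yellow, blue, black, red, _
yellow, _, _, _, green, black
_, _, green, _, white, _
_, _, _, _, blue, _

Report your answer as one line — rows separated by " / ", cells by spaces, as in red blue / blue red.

black blue white red yellow green / white red yellow green black blue / green yellow blue black red white / yellow white red blue green black / blue black green yellow white red / red green black white blue yellow

(r1,c6) = green
(r2,c5) = black
(r3,c6) = white
(r4,c3) = red
(r1,c1) = black
(r2,c3) = yellow
(r3,c1) = green
(r4,c2) = white
(r4,c4) = blue
(r5,c4) = yellow
(r6,c3) = black
(r6,c4) = white
(r2,c2) = red
(r2,c6) = blue
(r5,c2) = black
(r5,c6) = red
(r6,c1) = red
(r6,c2) = green
(r6,c6) = yellow
(r2,c1) = white
(r5,c1) = blue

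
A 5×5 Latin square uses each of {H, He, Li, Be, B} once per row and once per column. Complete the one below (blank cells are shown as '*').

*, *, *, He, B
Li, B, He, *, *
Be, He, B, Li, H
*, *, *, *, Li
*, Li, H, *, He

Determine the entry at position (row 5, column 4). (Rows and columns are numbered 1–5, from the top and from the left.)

Be

(r1,c1): row 1 has {He,B}; column 1 has {Li,Be}, so it must be H.
(r1,c2): row 1 has {H,He,B}; column 2 has {He,Li,B}, so it must be Be.
(r1,c3): row 1 has {H,He,Be,B}; column 3 has {H,He,B}, so it must be Li.
(r2,c5): row 2 has {He,Li,B}; column 5 has {H,He,Li,B}, so it must be Be.
(r4,c2): row 4 has {Li}; column 2 has {He,Li,Be,B}, so it must be H.
(r4,c3): row 4 has {H,Li}; column 3 has {H,He,Li,B}, so it must be Be.
(r4,c4): row 4 has {H,Li,Be}; column 4 has {He,Li}, so it must be B.
(r5,c1): row 5 has {H,He,Li}; column 1 has {H,Li,Be}, so it must be B.
(r5,c4): row 5 has {H,He,Li,B}; column 4 has {He,Li,B}, so it must be Be.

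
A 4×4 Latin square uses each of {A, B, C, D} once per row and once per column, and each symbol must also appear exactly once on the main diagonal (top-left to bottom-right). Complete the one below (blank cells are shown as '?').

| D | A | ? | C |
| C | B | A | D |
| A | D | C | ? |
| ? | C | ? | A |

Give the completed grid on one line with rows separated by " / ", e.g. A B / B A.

(r1,c3) = B
(r3,c4) = B
(r4,c1) = B
(r4,c3) = D

D A B C / C B A D / A D C B / B C D A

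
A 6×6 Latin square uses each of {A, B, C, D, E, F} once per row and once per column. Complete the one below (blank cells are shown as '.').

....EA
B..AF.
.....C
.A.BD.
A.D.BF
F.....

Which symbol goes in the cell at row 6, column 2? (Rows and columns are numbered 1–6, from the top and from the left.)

(r3,c5) = A
(r4,c6) = E
(r6,c5) = C
(r2,c6) = D
(r4,c1) = C
(r4,c3) = F
(r6,c6) = B
(r1,c1) = D
(r3,c1) = E
(r3,c3) = B
(r1,c3) = C
(r1,c4) = F
(r2,c3) = E
(r3,c4) = D
(r6,c3) = A
(r6,c4) = E
(r1,c2) = B
(r2,c2) = C
(r3,c2) = F
(r5,c2) = E
(r5,c4) = C
(r6,c2) = D

D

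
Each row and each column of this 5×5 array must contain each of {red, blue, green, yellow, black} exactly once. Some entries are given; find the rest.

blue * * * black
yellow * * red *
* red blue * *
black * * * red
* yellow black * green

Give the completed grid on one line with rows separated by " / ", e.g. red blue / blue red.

(r1,c2): row 1 has {blue,black}; column 2 has {red,yellow}, so it must be green.
(r1,c4): row 1 has {blue,green,black}; column 4 has {red}, so it must be yellow.
(r2,c3): row 2 has {red,yellow}; column 3 has {blue,black}, so it must be green.
(r2,c5): row 2 has {red,green,yellow}; column 5 has {red,green,black}, so it must be blue.
(r3,c1): row 3 has {red,blue}; column 1 has {blue,yellow,black}, so it must be green.
(r3,c4): row 3 has {red,blue,green}; column 4 has {red,yellow}, so it must be black.
(r3,c5): row 3 has {red,blue,green,black}; column 5 has {red,blue,green,black}, so it must be yellow.
(r4,c2): row 4 has {red,black}; column 2 has {red,green,yellow}, so it must be blue.
(r4,c3): row 4 has {red,blue,black}; column 3 has {blue,green,black}, so it must be yellow.
(r4,c4): row 4 has {red,blue,yellow,black}; column 4 has {red,yellow,black}, so it must be green.
(r5,c1): row 5 has {green,yellow,black}; column 1 has {blue,green,yellow,black}, so it must be red.
(r5,c4): row 5 has {red,green,yellow,black}; column 4 has {red,green,yellow,black}, so it must be blue.
(r1,c3): row 1 has {blue,green,yellow,black}; column 3 has {blue,green,yellow,black}, so it must be red.
(r2,c2): row 2 has {red,blue,green,yellow}; column 2 has {red,blue,green,yellow}, so it must be black.

blue green red yellow black / yellow black green red blue / green red blue black yellow / black blue yellow green red / red yellow black blue green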